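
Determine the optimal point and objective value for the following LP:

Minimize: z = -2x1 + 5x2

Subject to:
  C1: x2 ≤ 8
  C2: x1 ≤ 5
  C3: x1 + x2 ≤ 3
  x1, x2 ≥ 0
x1 = 3, x2 = 0, z = -6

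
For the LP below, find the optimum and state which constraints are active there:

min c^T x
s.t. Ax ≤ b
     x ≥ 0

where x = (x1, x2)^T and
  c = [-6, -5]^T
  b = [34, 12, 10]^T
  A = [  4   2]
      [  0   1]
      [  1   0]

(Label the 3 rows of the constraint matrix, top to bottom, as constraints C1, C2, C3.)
Optimal: x1 = 2.5, x2 = 12
Slack at optimum:
  C1: slack = 0 (binding)
  C2: slack = 0 (binding)
  C3: slack = 7.5
  x1 ≥ 0: x1 = 2.5
  x2 ≥ 0: x2 = 12
Binding constraints: C1, C2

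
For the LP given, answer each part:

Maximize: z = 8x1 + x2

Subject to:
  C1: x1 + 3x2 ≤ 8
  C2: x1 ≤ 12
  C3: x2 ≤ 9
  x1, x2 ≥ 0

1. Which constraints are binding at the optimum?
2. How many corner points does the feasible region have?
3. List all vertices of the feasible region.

1. C1, x2 ≥ 0
2. 3
3. (0, 0), (8, 0), (0, 2.667)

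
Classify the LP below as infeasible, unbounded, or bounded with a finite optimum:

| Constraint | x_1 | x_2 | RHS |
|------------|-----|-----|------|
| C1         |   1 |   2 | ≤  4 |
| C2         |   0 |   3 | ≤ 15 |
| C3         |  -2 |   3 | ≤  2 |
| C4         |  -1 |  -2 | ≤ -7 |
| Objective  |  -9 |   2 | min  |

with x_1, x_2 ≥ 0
C1 requires x_1 + 2x_2 ≤ 4, while C4 (-x_1 - 2x_2 ≤ -7) is equivalent to x_1 + 2x_2 ≥ 7. Together they would need 7 ≤ x_1 + 2x_2 ≤ 4, which is impossible since 7 > 4. No point satisfies all constraints.

Infeasible — the constraint set is empty.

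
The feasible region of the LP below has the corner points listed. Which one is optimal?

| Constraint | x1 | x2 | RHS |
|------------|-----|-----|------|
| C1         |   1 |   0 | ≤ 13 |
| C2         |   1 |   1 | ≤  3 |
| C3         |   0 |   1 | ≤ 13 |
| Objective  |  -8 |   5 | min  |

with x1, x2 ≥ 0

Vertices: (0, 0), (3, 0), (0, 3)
Evaluating z = -8x1 + 5x2 at each vertex:
  (0, 0): z = 0
  (3, 0): z = -24
  (0, 3): z = 15

The smallest value is z = -24, attained at (3, 0).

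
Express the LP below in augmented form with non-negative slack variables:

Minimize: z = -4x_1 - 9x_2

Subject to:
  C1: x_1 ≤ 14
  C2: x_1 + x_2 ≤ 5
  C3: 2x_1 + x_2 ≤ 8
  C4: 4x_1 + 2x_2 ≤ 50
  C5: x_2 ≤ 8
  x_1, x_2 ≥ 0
min z = -4x_1 - 9x_2

s.t.
  x_1 + s1 = 14
  x_1 + x_2 + s2 = 5
  2x_1 + x_2 + s3 = 8
  4x_1 + 2x_2 + s4 = 50
  x_2 + s5 = 8
  x_1, x_2, s1, s2, s3, s4, s5 ≥ 0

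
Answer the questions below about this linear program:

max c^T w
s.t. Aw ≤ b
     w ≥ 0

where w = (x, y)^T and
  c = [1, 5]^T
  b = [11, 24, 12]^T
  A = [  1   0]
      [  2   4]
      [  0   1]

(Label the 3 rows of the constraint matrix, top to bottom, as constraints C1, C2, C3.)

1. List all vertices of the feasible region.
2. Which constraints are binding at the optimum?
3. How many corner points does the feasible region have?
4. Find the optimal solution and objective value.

1. (0, 0), (11, 0), (11, 0.5), (0, 6)
2. C2, x ≥ 0
3. 4
4. x = 0, y = 6, z = 30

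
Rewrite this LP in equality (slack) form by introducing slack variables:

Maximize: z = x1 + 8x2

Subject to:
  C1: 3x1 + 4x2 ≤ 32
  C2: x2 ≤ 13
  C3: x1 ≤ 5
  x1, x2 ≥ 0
max z = x1 + 8x2

s.t.
  3x1 + 4x2 + s1 = 32
  x2 + s2 = 13
  x1 + s3 = 5
  x1, x2, s1, s2, s3 ≥ 0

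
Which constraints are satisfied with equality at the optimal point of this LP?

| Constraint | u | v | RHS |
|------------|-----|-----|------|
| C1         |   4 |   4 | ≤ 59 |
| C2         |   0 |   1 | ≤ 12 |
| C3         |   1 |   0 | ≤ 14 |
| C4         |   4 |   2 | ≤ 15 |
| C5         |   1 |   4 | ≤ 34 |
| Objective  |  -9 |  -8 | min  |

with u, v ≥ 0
Optimal: u = 0, v = 7.5
Binding: C4, u ≥ 0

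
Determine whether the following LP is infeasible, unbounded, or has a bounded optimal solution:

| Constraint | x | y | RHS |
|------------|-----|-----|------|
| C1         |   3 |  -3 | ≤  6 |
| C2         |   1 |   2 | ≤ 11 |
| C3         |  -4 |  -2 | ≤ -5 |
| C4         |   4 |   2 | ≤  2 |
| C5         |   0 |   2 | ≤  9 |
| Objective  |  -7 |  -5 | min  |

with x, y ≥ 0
C4 requires 4x + 2y ≤ 2, while C3 (-4x - 2y ≤ -5) is equivalent to 4x + 2y ≥ 5. Together they would need 5 ≤ 4x + 2y ≤ 2, which is impossible since 5 > 2. No point satisfies all constraints.

Infeasible: no point satisfies all constraints simultaneously.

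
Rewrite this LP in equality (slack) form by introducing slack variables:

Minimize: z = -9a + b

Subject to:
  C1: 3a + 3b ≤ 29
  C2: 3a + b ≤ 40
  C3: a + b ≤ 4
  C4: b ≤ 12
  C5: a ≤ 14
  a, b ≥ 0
min z = -9a + b

s.t.
  3a + 3b + s1 = 29
  3a + b + s2 = 40
  a + b + s3 = 4
  b + s4 = 12
  a + s5 = 14
  a, b, s1, s2, s3, s4, s5 ≥ 0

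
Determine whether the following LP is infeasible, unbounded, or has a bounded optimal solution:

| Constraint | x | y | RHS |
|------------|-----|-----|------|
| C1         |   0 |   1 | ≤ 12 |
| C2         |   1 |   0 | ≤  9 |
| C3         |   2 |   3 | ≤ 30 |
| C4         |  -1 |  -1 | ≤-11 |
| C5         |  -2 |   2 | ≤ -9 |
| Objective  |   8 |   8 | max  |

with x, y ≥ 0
The point (9, 4) satisfies every constraint, so the LP is feasible; the constraints give x ≤ 9 and y ≤ 12, which with x, y ≥ 0 keep the feasible region inside a bounded box. A feasible, bounded LP attains a finite optimum at a vertex.

Bounded optimum: z* = 104 at (9, 4).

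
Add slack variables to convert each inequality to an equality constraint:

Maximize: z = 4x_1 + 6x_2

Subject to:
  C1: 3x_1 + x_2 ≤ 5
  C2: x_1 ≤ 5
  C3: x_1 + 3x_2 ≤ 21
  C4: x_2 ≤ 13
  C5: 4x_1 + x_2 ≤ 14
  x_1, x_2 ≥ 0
max z = 4x_1 + 6x_2

s.t.
  3x_1 + x_2 + s1 = 5
  x_1 + s2 = 5
  x_1 + 3x_2 + s3 = 21
  x_2 + s4 = 13
  4x_1 + x_2 + s5 = 14
  x_1, x_2, s1, s2, s3, s4, s5 ≥ 0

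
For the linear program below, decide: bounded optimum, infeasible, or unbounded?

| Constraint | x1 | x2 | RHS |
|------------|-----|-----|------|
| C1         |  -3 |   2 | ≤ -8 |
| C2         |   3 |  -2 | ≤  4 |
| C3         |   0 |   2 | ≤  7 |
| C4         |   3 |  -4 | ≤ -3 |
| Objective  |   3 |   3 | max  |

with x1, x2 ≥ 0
C2 requires 3x1 - 2x2 ≤ 4, while C1 (-3x1 + 2x2 ≤ -8) is equivalent to 3x1 - 2x2 ≥ 8. Together they would need 8 ≤ 3x1 - 2x2 ≤ 4, which is impossible since 8 > 4. No point satisfies all constraints.

Infeasible — the constraint set is empty.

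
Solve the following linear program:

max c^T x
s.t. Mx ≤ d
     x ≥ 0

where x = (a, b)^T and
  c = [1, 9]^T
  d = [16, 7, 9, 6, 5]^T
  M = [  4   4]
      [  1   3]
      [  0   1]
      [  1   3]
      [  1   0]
a = 0, b = 2, z = 18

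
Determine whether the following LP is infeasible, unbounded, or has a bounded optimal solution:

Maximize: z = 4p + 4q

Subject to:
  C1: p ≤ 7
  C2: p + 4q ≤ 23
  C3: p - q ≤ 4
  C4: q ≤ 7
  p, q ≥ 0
The point (7, 4) satisfies every constraint, so the LP is feasible; the constraints give p ≤ 7 and q ≤ 7, which with p, q ≥ 0 keep the feasible region inside a bounded box. A feasible, bounded LP attains a finite optimum at a vertex.

The LP has an optimal solution: (7, 4) with z = 44.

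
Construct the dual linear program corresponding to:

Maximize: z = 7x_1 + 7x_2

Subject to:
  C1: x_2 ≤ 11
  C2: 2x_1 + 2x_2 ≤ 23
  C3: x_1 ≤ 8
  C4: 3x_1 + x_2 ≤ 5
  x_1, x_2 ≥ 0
Minimize: z = 11y1 + 23y2 + 8y3 + 5y4

Subject to:
  C1: -2y2 - y3 - 3y4 ≤ -7
  C2: -y1 - 2y2 - y4 ≤ -7
  y1, y2, y3, y4 ≥ 0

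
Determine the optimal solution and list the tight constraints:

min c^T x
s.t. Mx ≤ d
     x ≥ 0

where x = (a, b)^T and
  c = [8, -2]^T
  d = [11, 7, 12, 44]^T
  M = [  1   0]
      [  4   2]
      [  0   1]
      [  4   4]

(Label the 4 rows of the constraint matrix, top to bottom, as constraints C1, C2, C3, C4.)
Optimal: a = 0, b = 3.5
Binding: C2, a ≥ 0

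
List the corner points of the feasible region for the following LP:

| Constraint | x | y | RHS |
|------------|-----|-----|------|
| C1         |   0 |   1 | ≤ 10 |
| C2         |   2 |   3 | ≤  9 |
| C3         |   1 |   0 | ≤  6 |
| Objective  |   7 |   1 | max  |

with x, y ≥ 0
Each vertex is the intersection of two constraint boundaries that also satisfies all remaining constraints:
  x = 0 and y = 0 → (0, 0)
  2x + 3y = 9 and y = 0 → (4.5, 0)
  2x + 3y = 9 and x = 0 → (0, 3)

Vertices: (0, 0), (4.5, 0), (0, 3)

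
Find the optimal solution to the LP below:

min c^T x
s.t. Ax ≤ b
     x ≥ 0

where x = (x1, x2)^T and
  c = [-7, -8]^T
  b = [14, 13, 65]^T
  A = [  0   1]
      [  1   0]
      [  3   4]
Each vertex is the intersection of two constraint boundaries that also satisfies all remaining constraints:
  x1 = 0 and x2 = 0 → (0, 0)
  x1 = 13 and x2 = 0 → (13, 0)
  x1 = 13 and 3x1 + 4x2 = 65 → (13, 6.5)
  x2 = 14 and 3x1 + 4x2 = 65 → (3, 14)
  x2 = 14 and x1 = 0 → (0, 14)

Evaluating z = -7x1 - 8x2 at each vertex:
  (0, 0): z = 0
  (13, 0): z = -91
  (13, 6.5): z = -143
  (3, 14): z = -133
  (0, 14): z = -112

The minimum is at (13, 6.5) with z = -143.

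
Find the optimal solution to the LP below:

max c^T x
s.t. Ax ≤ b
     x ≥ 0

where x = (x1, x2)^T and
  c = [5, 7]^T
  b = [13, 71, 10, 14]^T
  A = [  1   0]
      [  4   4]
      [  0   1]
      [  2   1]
Each vertex is the intersection of two constraint boundaries that also satisfies all remaining constraints:
  x1 = 0 and x2 = 0 → (0, 0)
  2x1 + x2 = 14 and x2 = 0 → (7, 0)
  x2 = 10 and 2x1 + x2 = 14 → (2, 10)
  x2 = 10 and x1 = 0 → (0, 10)

Evaluating z = 5x1 + 7x2 at each vertex:
  (0, 0): z = 0
  (7, 0): z = 35
  (2, 10): z = 80
  (0, 10): z = 70

The maximum is at (2, 10) with z = 80.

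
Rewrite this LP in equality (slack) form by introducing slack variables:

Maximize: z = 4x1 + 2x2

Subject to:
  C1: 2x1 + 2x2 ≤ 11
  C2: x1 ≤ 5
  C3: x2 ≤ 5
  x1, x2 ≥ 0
max z = 4x1 + 2x2

s.t.
  2x1 + 2x2 + s1 = 11
  x1 + s2 = 5
  x2 + s3 = 5
  x1, x2, s1, s2, s3 ≥ 0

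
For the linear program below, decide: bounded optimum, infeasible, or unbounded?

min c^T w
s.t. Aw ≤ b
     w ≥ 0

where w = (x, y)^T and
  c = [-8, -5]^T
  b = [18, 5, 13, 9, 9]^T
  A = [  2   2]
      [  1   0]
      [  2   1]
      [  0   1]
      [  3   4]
The point (3, 0) satisfies every constraint, so the LP is feasible; the constraints give x ≤ 5 and y ≤ 9, which with x, y ≥ 0 keep the feasible region inside a bounded box. A feasible, bounded LP attains a finite optimum at a vertex.

Evaluating z = -8x - 5y at each vertex:
  (0, 0): z = 0
  (3, 0): z = -24
  (0, 2.25): z = -11.25

Bounded optimum: z* = -24 at (3, 0).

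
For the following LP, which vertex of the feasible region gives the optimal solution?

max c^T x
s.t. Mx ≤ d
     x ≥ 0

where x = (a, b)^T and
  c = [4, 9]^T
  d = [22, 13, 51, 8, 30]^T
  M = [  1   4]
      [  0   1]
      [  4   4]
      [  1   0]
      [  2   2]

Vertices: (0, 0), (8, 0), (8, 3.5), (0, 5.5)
(8, 3.5) with z = 63.5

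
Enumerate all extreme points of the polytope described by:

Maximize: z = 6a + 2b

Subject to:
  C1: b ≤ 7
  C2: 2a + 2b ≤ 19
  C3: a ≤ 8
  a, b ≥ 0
Each vertex is the intersection of two constraint boundaries that also satisfies all remaining constraints:
  a = 0 and b = 0 → (0, 0)
  a = 8 and b = 0 → (8, 0)
  2a + 2b = 19 and a = 8 → (8, 1.5)
  b = 7 and 2a + 2b = 19 → (2.5, 7)
  b = 7 and a = 0 → (0, 7)

Vertices: (0, 0), (8, 0), (8, 1.5), (2.5, 7), (0, 7)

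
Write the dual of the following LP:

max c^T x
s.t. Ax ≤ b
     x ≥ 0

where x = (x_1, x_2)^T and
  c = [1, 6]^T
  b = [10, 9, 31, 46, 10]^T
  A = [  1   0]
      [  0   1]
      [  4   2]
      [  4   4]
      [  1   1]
Minimize: z = 10y1 + 9y2 + 31y3 + 46y4 + 10y5

Subject to:
  C1: -y1 - 4y3 - 4y4 - y5 ≤ -1
  C2: -y2 - 2y3 - 4y4 - y5 ≤ -6
  y1, y2, y3, y4, y5 ≥ 0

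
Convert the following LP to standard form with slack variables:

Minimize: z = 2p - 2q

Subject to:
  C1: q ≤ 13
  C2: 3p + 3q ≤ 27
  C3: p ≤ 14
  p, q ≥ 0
min z = 2p - 2q

s.t.
  q + s1 = 13
  3p + 3q + s2 = 27
  p + s3 = 14
  p, q, s1, s2, s3 ≥ 0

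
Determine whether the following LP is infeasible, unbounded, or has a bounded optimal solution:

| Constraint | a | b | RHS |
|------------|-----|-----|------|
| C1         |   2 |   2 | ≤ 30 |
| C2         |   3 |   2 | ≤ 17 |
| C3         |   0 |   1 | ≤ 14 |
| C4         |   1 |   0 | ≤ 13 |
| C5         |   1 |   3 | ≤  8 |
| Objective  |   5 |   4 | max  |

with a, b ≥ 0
The point (5, 1) satisfies every constraint, so the LP is feasible; the constraints give a ≤ 13 and b ≤ 14, which with a, b ≥ 0 keep the feasible region inside a bounded box. A feasible, bounded LP attains a finite optimum at a vertex.

Evaluating z = 5a + 4b at each vertex:
  (0, 0): z = 0
  (5.667, 0): z = 28.33
  (5, 1): z = 29
  (0, 2.667): z = 10.67

Feasible with finite optimum z* = 29 at (5, 1).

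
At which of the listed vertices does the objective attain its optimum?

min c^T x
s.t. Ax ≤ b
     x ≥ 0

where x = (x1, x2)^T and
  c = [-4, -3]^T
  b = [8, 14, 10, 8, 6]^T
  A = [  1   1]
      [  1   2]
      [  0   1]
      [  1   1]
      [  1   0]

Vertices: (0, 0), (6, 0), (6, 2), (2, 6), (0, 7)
(6, 2) with z = -30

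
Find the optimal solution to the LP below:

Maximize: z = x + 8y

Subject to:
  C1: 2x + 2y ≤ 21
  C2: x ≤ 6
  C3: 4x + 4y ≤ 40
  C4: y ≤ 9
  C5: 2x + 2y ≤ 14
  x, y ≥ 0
x = 0, y = 7, z = 56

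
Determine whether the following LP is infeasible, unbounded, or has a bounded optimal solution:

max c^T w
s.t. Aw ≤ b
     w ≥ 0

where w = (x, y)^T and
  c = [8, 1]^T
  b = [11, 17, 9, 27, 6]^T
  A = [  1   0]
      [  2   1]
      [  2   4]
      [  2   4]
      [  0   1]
The point (4.5, 0) satisfies every constraint, so the LP is feasible; the constraints give x ≤ 11 and y ≤ 6, which with x, y ≥ 0 keep the feasible region inside a bounded box. A feasible, bounded LP attains a finite optimum at a vertex.

Evaluating z = 8x + y at each vertex:
  (0, 0): z = 0
  (4.5, 0): z = 36
  (0, 2.25): z = 2.25

The LP has an optimal solution: (4.5, 0) with z = 36.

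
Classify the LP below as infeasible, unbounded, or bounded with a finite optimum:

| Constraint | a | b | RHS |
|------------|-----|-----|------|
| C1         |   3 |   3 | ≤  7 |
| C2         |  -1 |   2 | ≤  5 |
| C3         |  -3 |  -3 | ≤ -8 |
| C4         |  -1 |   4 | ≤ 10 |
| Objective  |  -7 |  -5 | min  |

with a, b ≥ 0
C1 requires 3a + 3b ≤ 7, while C3 (-3a - 3b ≤ -8) is equivalent to 3a + 3b ≥ 8. Together they would need 8 ≤ 3a + 3b ≤ 7, which is impossible since 8 > 7. No point satisfies all constraints.

The feasible region is empty; the LP is infeasible.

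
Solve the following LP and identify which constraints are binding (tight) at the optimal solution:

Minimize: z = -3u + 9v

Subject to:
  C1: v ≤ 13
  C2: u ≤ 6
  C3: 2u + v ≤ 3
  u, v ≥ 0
Optimal: u = 1.5, v = 0
Binding: C3, v ≥ 0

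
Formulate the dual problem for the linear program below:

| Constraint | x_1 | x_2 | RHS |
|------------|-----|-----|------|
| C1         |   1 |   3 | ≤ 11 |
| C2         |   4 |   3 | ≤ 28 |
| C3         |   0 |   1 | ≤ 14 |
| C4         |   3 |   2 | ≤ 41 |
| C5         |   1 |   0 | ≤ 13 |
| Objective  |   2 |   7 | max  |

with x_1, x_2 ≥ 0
Minimize: z = 11y1 + 28y2 + 14y3 + 41y4 + 13y5

Subject to:
  C1: -y1 - 4y2 - 3y4 - y5 ≤ -2
  C2: -3y1 - 3y2 - y3 - 2y4 ≤ -7
  y1, y2, y3, y4, y5 ≥ 0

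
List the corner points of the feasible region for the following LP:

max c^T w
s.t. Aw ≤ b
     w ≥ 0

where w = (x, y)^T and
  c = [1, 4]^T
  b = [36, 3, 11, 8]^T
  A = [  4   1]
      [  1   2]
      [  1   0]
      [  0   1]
Each vertex is the intersection of two constraint boundaries that also satisfies all remaining constraints:
  x = 0 and y = 0 → (0, 0)
  x + 2y = 3 and y = 0 → (3, 0)
  x + 2y = 3 and x = 0 → (0, 1.5)

Vertices: (0, 0), (3, 0), (0, 1.5)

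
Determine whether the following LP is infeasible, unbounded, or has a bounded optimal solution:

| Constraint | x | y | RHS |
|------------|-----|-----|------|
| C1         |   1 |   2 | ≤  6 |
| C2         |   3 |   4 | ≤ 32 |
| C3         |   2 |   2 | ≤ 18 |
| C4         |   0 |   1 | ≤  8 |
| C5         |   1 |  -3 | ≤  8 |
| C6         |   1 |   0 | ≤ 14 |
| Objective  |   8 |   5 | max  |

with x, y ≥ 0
The point (6, 0) satisfies every constraint, so the LP is feasible; the constraints give x ≤ 14 and y ≤ 8, which with x, y ≥ 0 keep the feasible region inside a bounded box. A feasible, bounded LP attains a finite optimum at a vertex.

Evaluating z = 8x + 5y at each vertex:
  (0, 0): z = 0
  (6, 0): z = 48
  (0, 3): z = 15

The LP has an optimal solution: (6, 0) with z = 48.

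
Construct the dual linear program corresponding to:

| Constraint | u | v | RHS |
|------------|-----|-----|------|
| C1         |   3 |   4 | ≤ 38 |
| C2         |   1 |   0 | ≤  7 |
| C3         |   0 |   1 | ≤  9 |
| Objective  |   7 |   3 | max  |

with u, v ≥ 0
Minimize: z = 38y1 + 7y2 + 9y3

Subject to:
  C1: -3y1 - y2 ≤ -7
  C2: -4y1 - y3 ≤ -3
  y1, y2, y3 ≥ 0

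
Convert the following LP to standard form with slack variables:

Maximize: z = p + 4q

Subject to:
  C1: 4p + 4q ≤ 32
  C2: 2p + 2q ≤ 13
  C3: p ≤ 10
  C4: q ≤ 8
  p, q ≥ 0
max z = p + 4q

s.t.
  4p + 4q + s1 = 32
  2p + 2q + s2 = 13
  p + s3 = 10
  q + s4 = 8
  p, q, s1, s2, s3, s4 ≥ 0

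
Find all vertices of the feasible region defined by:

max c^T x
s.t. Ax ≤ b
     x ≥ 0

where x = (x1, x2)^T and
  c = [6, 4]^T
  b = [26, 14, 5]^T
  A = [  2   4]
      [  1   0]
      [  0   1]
Each vertex is the intersection of two constraint boundaries that also satisfies all remaining constraints:
  x1 = 0 and x2 = 0 → (0, 0)
  2x1 + 4x2 = 26 and x2 = 0 → (13, 0)
  2x1 + 4x2 = 26 and x2 = 5 → (3, 5)
  x2 = 5 and x1 = 0 → (0, 5)

Vertices: (0, 0), (13, 0), (3, 5), (0, 5)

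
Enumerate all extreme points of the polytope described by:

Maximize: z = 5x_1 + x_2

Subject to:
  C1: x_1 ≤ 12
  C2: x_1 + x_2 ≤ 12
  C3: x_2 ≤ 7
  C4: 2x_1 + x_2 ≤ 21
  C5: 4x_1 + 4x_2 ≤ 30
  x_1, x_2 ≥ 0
Each vertex is the intersection of two constraint boundaries that also satisfies all remaining constraints:
  x_1 = 0 and x_2 = 0 → (0, 0)
  4x_1 + 4x_2 = 30 and x_2 = 0 → (7.5, 0)
  x_2 = 7 and 4x_1 + 4x_2 = 30 → (0.5, 7)
  x_2 = 7 and x_1 = 0 → (0, 7)

Vertices: (0, 0), (7.5, 0), (0.5, 7), (0, 7)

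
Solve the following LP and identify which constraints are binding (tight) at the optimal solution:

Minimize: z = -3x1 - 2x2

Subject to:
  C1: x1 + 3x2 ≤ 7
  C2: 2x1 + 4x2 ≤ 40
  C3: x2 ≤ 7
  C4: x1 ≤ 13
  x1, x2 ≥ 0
Optimal: x1 = 7, x2 = 0
Slack at optimum:
  C1: slack = 0 (binding)
  C2: slack = 26
  C3: slack = 7
  C4: slack = 6
  x1 ≥ 0: x1 = 7
  x2 ≥ 0: x2 = 0 (binding)
Binding constraints: C1, x2 ≥ 0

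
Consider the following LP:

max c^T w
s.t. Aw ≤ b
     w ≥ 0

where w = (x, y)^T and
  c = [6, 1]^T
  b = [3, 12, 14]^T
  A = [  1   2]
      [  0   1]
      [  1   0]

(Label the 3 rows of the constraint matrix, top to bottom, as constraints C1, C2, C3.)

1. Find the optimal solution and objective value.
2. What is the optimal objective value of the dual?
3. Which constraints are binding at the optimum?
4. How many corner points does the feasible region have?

1. x = 3, y = 0, z = 18
2. 18 (by strong duality, equal to the primal optimum)
3. C1, y ≥ 0
4. 3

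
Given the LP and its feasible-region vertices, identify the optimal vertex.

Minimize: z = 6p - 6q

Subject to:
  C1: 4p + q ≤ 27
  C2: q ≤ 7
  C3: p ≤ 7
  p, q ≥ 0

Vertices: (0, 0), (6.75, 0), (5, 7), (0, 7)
Evaluating z = 6p - 6q at each vertex:
  (0, 0): z = 0
  (6.75, 0): z = 40.5
  (5, 7): z = -12
  (0, 7): z = -42

The smallest value is z = -42, attained at (0, 7).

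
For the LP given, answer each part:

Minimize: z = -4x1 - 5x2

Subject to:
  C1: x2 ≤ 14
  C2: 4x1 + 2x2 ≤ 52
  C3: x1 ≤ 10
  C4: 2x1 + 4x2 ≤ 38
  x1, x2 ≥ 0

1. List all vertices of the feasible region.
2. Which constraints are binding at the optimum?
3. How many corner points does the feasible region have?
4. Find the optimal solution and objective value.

1. (0, 0), (10, 0), (10, 4.5), (0, 9.5)
2. C3, C4
3. 4
4. x1 = 10, x2 = 4.5, z = -62.5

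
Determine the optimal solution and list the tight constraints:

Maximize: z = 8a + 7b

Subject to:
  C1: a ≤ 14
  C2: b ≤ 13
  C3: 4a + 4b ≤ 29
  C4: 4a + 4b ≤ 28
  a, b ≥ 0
Optimal: a = 7, b = 0
Binding: C4, b ≥ 0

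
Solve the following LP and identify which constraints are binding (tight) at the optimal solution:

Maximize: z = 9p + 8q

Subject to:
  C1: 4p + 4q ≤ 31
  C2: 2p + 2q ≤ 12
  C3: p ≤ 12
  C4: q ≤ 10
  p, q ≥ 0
Optimal: p = 6, q = 0
Binding: C2, q ≥ 0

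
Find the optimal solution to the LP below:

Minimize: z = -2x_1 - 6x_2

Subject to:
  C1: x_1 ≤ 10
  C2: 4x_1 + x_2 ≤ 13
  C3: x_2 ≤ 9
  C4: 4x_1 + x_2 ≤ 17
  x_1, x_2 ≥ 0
x_1 = 1, x_2 = 9, z = -56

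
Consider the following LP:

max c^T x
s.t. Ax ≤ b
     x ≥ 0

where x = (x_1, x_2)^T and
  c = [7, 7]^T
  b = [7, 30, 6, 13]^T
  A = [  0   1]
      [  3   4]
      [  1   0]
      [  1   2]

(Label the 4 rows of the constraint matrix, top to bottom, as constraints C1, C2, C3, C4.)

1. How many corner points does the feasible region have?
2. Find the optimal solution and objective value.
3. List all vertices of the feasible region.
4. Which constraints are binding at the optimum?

1. 5
2. x_1 = 6, x_2 = 3, z = 63
3. (0, 0), (6, 0), (6, 3), (4, 4.5), (0, 6.5)
4. C2, C3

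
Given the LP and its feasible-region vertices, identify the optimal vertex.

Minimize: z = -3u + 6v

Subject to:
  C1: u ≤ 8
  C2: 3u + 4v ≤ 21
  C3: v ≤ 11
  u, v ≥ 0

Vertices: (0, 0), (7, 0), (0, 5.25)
Evaluating z = -3u + 6v at each vertex:
  (0, 0): z = 0
  (7, 0): z = -21
  (0, 5.25): z = 31.5

The smallest value is z = -21, attained at (7, 0).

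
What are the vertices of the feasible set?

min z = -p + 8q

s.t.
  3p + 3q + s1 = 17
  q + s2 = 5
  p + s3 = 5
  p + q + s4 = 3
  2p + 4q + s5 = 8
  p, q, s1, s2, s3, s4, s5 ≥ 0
Each vertex is the intersection of two constraint boundaries that also satisfies all remaining constraints:
  p = 0 and q = 0 → (0, 0)
  p + q = 3 and q = 0 → (3, 0)
  p + q = 3 and 2p + 4q = 8 → (2, 1)
  2p + 4q = 8 and p = 0 → (0, 2)

Vertices: (0, 0), (3, 0), (2, 1), (0, 2)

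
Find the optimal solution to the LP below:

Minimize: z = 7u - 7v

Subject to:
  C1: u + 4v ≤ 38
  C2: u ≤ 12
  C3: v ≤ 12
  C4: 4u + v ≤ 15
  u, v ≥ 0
Each vertex is the intersection of two constraint boundaries that also satisfies all remaining constraints:
  u = 0 and v = 0 → (0, 0)
  4u + v = 15 and v = 0 → (3.75, 0)
  u + 4v = 38 and 4u + v = 15 → (1.467, 9.133)
  u + 4v = 38 and u = 0 → (0, 9.5)

Evaluating z = 7u - 7v at each vertex:
  (0, 0): z = 0
  (3.75, 0): z = 26.25
  (1.467, 9.133): z = -53.67
  (0, 9.5): z = -66.5

The minimum is at (0, 9.5) with z = -66.5.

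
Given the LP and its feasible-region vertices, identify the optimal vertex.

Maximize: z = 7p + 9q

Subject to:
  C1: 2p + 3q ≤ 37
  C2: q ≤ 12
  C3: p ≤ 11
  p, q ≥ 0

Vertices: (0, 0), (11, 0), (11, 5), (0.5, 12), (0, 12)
(11, 5) with z = 122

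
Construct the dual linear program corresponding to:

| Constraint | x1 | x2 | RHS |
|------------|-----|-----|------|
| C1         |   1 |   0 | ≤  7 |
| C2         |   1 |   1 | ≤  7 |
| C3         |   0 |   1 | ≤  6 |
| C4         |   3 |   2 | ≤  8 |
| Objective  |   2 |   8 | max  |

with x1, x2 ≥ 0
Minimize: z = 7y1 + 7y2 + 6y3 + 8y4

Subject to:
  C1: -y1 - y2 - 3y4 ≤ -2
  C2: -y2 - y3 - 2y4 ≤ -8
  y1, y2, y3, y4 ≥ 0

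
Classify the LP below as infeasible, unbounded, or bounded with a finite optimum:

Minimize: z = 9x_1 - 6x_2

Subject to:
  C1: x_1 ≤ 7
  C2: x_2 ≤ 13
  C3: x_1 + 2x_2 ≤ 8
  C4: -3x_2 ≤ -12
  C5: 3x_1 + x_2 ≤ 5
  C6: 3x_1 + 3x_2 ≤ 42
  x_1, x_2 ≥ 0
The point (0, 4) satisfies every constraint, so the LP is feasible; the constraints give x_1 ≤ 7 and x_2 ≤ 13, which with x_1, x_2 ≥ 0 keep the feasible region inside a bounded box. A feasible, bounded LP attains a finite optimum at a vertex.

Evaluating z = 9x_1 - 6x_2 at each vertex:
  (0, 4): z = -24

The LP has an optimal solution: (0, 4) with z = -24.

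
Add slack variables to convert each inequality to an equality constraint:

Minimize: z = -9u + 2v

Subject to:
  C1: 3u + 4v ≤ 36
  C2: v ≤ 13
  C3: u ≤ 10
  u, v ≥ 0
min z = -9u + 2v

s.t.
  3u + 4v + s1 = 36
  v + s2 = 13
  u + s3 = 10
  u, v, s1, s2, s3 ≥ 0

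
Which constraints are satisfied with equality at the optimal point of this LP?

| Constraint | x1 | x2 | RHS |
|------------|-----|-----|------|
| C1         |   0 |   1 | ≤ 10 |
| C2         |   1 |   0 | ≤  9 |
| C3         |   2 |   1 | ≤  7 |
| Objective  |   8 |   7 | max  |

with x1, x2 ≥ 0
Optimal: x1 = 0, x2 = 7
Slack at optimum:
  C1: slack = 3
  C2: slack = 9
  C3: slack = 0 (binding)
  x1 ≥ 0: x1 = 0 (binding)
  x2 ≥ 0: x2 = 7
Binding constraints: C3, x1 ≥ 0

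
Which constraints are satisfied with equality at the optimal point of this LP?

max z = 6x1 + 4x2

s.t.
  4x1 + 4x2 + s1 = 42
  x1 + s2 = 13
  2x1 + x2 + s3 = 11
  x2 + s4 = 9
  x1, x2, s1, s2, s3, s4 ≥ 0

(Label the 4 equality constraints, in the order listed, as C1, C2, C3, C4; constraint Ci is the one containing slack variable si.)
Optimal: x1 = 1, x2 = 9
Slack at optimum:
  C1: slack = 2
  C2: slack = 12
  C3: slack = 0 (binding)
  C4: slack = 0 (binding)
  x1 ≥ 0: x1 = 1
  x2 ≥ 0: x2 = 9
Binding constraints: C3, C4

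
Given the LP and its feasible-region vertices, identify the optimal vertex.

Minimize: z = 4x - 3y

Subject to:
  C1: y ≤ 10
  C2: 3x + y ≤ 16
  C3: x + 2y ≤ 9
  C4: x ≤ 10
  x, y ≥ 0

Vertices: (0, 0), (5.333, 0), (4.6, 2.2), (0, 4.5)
Evaluating z = 4x - 3y at each vertex:
  (0, 0): z = 0
  (5.333, 0): z = 21.33
  (4.6, 2.2): z = 11.8
  (0, 4.5): z = -13.5

The smallest value is z = -13.5, attained at (0, 4.5).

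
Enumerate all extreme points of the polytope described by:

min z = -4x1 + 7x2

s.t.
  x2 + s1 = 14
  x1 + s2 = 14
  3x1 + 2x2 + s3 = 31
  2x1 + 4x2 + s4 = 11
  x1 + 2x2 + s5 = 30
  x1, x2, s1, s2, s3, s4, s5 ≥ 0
Each vertex is the intersection of two constraint boundaries that also satisfies all remaining constraints:
  x1 = 0 and x2 = 0 → (0, 0)
  2x1 + 4x2 = 11 and x2 = 0 → (5.5, 0)
  2x1 + 4x2 = 11 and x1 = 0 → (0, 2.75)

Vertices: (0, 0), (5.5, 0), (0, 2.75)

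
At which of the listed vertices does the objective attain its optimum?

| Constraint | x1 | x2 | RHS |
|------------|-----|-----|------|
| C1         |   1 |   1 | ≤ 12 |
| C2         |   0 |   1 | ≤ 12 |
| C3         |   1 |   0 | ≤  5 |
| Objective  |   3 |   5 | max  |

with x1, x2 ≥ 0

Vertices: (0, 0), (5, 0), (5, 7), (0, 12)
(0, 12) with z = 60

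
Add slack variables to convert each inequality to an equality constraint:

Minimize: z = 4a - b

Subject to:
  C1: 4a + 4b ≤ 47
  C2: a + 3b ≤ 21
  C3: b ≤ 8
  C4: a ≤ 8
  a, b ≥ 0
min z = 4a - b

s.t.
  4a + 4b + s1 = 47
  a + 3b + s2 = 21
  b + s3 = 8
  a + s4 = 8
  a, b, s1, s2, s3, s4 ≥ 0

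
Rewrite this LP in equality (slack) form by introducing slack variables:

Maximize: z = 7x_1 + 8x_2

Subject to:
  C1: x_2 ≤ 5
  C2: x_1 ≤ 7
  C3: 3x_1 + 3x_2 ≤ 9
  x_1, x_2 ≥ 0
max z = 7x_1 + 8x_2

s.t.
  x_2 + s1 = 5
  x_1 + s2 = 7
  3x_1 + 3x_2 + s3 = 9
  x_1, x_2, s1, s2, s3 ≥ 0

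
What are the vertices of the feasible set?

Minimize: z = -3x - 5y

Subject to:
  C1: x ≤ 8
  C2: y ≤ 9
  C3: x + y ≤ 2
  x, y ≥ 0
Each vertex is the intersection of two constraint boundaries that also satisfies all remaining constraints:
  x = 0 and y = 0 → (0, 0)
  x + y = 2 and y = 0 → (2, 0)
  x + y = 2 and x = 0 → (0, 2)

Vertices: (0, 0), (2, 0), (0, 2)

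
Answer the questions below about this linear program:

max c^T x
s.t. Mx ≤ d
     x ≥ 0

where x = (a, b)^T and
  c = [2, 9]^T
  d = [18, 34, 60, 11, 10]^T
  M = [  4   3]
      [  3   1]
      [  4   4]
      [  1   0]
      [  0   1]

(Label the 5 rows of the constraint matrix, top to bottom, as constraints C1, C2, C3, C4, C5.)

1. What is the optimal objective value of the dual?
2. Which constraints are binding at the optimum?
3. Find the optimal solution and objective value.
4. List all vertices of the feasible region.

1. 54 (by strong duality, equal to the primal optimum)
2. C1, a ≥ 0
3. a = 0, b = 6, z = 54
4. (0, 0), (4.5, 0), (0, 6)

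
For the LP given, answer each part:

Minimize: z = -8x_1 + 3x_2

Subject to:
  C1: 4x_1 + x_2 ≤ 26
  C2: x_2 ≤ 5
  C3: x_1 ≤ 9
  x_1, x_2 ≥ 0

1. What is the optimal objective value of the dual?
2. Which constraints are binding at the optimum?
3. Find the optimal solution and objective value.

1. -52 (by strong duality, equal to the primal optimum)
2. C1, x_2 ≥ 0
3. x_1 = 6.5, x_2 = 0, z = -52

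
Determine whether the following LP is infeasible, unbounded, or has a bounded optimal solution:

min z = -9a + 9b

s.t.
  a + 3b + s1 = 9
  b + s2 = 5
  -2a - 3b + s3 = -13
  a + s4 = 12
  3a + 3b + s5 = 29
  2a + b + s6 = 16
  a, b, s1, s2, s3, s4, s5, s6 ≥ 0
The point (8, 0) satisfies every constraint, so the LP is feasible; the constraints give a ≤ 12 and b ≤ 5, which with a, b ≥ 0 keep the feasible region inside a bounded box. A feasible, bounded LP attains a finite optimum at a vertex.

Bounded optimum: z* = -72 at (8, 0).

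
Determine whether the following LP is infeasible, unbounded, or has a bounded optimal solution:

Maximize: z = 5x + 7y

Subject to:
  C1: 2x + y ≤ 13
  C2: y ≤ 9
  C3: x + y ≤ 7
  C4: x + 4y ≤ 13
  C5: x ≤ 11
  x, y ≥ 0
The point (5, 2) satisfies every constraint, so the LP is feasible; the constraints give x ≤ 11 and y ≤ 9, which with x, y ≥ 0 keep the feasible region inside a bounded box. A feasible, bounded LP attains a finite optimum at a vertex.

Bounded optimum: z* = 39 at (5, 2).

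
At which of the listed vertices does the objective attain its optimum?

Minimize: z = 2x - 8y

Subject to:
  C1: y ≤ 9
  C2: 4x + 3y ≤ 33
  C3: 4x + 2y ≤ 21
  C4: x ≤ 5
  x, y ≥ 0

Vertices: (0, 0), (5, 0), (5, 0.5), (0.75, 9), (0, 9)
Evaluating z = 2x - 8y at each vertex:
  (0, 0): z = 0
  (5, 0): z = 10
  (5, 0.5): z = 6
  (0.75, 9): z = -70.5
  (0, 9): z = -72

The smallest value is z = -72, attained at (0, 9).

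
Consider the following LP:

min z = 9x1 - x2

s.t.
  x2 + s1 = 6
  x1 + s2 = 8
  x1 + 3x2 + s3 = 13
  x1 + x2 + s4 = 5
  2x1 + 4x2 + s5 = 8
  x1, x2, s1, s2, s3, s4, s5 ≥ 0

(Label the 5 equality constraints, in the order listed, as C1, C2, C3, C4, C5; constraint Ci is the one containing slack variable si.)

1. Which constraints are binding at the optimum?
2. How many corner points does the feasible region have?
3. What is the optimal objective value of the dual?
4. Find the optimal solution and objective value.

1. C5, x1 ≥ 0
2. 3
3. -2 (by strong duality, equal to the primal optimum)
4. x1 = 0, x2 = 2, z = -2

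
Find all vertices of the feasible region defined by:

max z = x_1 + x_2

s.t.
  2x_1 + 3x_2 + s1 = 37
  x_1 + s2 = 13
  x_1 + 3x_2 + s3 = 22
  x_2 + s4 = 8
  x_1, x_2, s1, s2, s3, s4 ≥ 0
Each vertex is the intersection of two constraint boundaries that also satisfies all remaining constraints:
  x_1 = 0 and x_2 = 0 → (0, 0)
  x_1 = 13 and x_2 = 0 → (13, 0)
  x_1 = 13 and x_1 + 3x_2 = 22 → (13, 3)
  x_1 + 3x_2 = 22 and x_1 = 0 → (0, 7.333)

Vertices: (0, 0), (13, 0), (13, 3), (0, 7.333)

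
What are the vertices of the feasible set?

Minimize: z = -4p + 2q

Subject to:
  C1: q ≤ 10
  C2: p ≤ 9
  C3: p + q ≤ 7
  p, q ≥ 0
Each vertex is the intersection of two constraint boundaries that also satisfies all remaining constraints:
  p = 0 and q = 0 → (0, 0)
  p + q = 7 and q = 0 → (7, 0)
  p + q = 7 and p = 0 → (0, 7)

Vertices: (0, 0), (7, 0), (0, 7)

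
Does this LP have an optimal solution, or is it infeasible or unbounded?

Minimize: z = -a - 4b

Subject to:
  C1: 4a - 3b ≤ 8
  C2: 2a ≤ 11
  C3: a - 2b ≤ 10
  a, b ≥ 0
Feasible point: (0, 0) satisfies every constraint, so the LP is feasible.
Direction d = (0, 1): for each constraint row a, a·d ≤ 0 —
  (4)(0) + (-3)(1) = -3 ≤ 0
  (2)(0) + (0)(1) = 0 ≤ 0
  (1)(0) + (-2)(1) = -2 ≤ 0
and d ≥ 0, so (0, 0) + t·d stays feasible for every t ≥ 0. Along this ray z = -a - 4b changes by -4 per unit t, so z → −∞.

Unbounded — the objective can decrease without bound over the feasible region.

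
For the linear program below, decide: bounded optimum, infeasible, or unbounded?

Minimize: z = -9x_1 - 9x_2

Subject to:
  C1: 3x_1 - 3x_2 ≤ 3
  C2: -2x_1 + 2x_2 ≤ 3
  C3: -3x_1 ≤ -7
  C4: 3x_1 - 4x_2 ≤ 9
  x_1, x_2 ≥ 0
Feasible point: (3, 2) satisfies every constraint, so the LP is feasible.
Direction d = (1, 1): for each constraint row a, a·d ≤ 0 —
  (3)(1) + (-3)(1) = 0 ≤ 0
  (-2)(1) + (2)(1) = 0 ≤ 0
  (-3)(1) + (0)(1) = -3 ≤ 0
  (3)(1) + (-4)(1) = -1 ≤ 0
and d ≥ 0, so (3, 2) + t·d stays feasible for every t ≥ 0. Along this ray z = -9x_1 - 9x_2 changes by -18 per unit t, so z → −∞.

Unbounded: there is a feasible ray along which z → −∞.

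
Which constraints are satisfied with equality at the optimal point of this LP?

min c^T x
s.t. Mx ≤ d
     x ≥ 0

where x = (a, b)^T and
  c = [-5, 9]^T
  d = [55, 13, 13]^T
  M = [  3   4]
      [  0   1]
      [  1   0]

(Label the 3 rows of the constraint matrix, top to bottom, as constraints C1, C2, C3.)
Optimal: a = 13, b = 0
Binding: C3, b ≥ 0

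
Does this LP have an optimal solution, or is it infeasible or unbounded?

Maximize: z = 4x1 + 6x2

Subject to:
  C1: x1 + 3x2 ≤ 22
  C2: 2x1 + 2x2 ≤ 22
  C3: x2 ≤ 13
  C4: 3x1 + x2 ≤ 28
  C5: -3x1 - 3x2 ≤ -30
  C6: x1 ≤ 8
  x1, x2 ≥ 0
The point (5.5, 5.5) satisfies every constraint, so the LP is feasible; the constraints give x1 ≤ 8 and x2 ≤ 13, which with x1, x2 ≥ 0 keep the feasible region inside a bounded box. A feasible, bounded LP attains a finite optimum at a vertex.

Bounded optimum: z* = 55 at (5.5, 5.5).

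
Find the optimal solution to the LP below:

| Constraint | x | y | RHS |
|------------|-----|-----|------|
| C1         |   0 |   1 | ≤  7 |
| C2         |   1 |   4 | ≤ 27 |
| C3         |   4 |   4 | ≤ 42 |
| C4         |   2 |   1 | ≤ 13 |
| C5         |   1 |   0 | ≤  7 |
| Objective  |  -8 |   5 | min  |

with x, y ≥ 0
Each vertex is the intersection of two constraint boundaries that also satisfies all remaining constraints:
  x = 0 and y = 0 → (0, 0)
  2x + y = 13 and y = 0 → (6.5, 0)
  x + 4y = 27 and 2x + y = 13 → (3.571, 5.857)
  x + 4y = 27 and x = 0 → (0, 6.75)

Evaluating z = -8x + 5y at each vertex:
  (0, 0): z = 0
  (6.5, 0): z = -52
  (3.571, 5.857): z = 0.7143
  (0, 6.75): z = 33.75

The minimum is at (6.5, 0) with z = -52.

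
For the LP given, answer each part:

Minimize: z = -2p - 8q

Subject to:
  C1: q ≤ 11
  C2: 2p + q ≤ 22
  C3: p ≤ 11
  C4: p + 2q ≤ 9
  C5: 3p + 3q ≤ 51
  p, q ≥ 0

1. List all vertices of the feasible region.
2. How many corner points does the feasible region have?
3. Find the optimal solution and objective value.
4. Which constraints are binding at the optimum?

1. (0, 0), (9, 0), (0, 4.5)
2. 3
3. p = 0, q = 4.5, z = -36
4. C4, p ≥ 0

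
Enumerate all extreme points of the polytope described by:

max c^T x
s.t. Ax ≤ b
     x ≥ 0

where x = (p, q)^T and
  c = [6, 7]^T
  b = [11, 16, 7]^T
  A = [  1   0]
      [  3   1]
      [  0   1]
Each vertex is the intersection of two constraint boundaries that also satisfies all remaining constraints:
  p = 0 and q = 0 → (0, 0)
  3p + q = 16 and q = 0 → (5.333, 0)
  3p + q = 16 and q = 7 → (3, 7)
  q = 7 and p = 0 → (0, 7)

Vertices: (0, 0), (5.333, 0), (3, 7), (0, 7)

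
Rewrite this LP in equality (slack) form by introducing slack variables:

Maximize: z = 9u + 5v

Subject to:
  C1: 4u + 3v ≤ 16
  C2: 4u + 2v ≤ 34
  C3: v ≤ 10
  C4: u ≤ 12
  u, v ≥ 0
max z = 9u + 5v

s.t.
  4u + 3v + s1 = 16
  4u + 2v + s2 = 34
  v + s3 = 10
  u + s4 = 12
  u, v, s1, s2, s3, s4 ≥ 0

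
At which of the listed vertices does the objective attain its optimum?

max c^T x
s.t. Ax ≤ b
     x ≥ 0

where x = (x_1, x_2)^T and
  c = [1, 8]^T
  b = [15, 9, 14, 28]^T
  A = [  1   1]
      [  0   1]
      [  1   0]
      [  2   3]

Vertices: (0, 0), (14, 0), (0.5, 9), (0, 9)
Evaluating z = x_1 + 8x_2 at each vertex:
  (0, 0): z = 0
  (14, 0): z = 14
  (0.5, 9): z = 72.5
  (0, 9): z = 72

The largest value is z = 72.5, attained at (0.5, 9).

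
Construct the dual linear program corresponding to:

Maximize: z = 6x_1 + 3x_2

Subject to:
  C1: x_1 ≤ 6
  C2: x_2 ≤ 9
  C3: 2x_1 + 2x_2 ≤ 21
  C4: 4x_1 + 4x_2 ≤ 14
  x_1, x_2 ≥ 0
Minimize: z = 6y1 + 9y2 + 21y3 + 14y4

Subject to:
  C1: -y1 - 2y3 - 4y4 ≤ -6
  C2: -y2 - 2y3 - 4y4 ≤ -3
  y1, y2, y3, y4 ≥ 0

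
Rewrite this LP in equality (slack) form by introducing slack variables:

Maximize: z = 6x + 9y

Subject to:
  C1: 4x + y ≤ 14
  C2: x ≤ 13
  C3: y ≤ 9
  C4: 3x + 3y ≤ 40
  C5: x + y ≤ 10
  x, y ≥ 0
max z = 6x + 9y

s.t.
  4x + y + s1 = 14
  x + s2 = 13
  y + s3 = 9
  3x + 3y + s4 = 40
  x + y + s5 = 10
  x, y, s1, s2, s3, s4, s5 ≥ 0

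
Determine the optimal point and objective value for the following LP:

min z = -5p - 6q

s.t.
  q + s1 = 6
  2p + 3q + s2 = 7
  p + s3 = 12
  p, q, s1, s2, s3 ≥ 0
Each vertex is the intersection of two constraint boundaries that also satisfies all remaining constraints:
  p = 0 and q = 0 → (0, 0)
  2p + 3q = 7 and q = 0 → (3.5, 0)
  2p + 3q = 7 and p = 0 → (0, 2.333)

Evaluating z = -5p - 6q at each vertex:
  (0, 0): z = 0
  (3.5, 0): z = -17.5
  (0, 2.333): z = -14

The minimum is at (3.5, 0) with z = -17.5.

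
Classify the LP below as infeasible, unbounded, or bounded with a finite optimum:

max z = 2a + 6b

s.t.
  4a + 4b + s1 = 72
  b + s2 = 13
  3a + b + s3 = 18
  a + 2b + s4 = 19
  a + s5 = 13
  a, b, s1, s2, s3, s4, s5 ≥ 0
The point (0, 9.5) satisfies every constraint, so the LP is feasible; the constraints give a ≤ 13 and b ≤ 13, which with a, b ≥ 0 keep the feasible region inside a bounded box. A feasible, bounded LP attains a finite optimum at a vertex.

Evaluating z = 2a + 6b at each vertex:
  (0, 0): z = 0
  (6, 0): z = 12
  (3.4, 7.8): z = 53.6
  (0, 9.5): z = 57

The LP has an optimal solution: (0, 9.5) with z = 57.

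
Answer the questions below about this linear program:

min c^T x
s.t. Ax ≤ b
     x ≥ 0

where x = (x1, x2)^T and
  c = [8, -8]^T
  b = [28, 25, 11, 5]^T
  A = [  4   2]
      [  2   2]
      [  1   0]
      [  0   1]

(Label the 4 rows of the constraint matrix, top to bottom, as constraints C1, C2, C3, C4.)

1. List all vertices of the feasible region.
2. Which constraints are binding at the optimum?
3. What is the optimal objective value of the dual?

1. (0, 0), (7, 0), (4.5, 5), (0, 5)
2. C4, x1 ≥ 0
3. -40 (by strong duality, equal to the primal optimum)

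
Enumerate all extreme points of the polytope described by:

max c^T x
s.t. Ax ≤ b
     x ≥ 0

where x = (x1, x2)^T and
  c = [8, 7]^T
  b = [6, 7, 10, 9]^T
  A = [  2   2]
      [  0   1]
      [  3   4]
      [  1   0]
Each vertex is the intersection of two constraint boundaries that also satisfies all remaining constraints:
  x1 = 0 and x2 = 0 → (0, 0)
  2x1 + 2x2 = 6 and x2 = 0 → (3, 0)
  2x1 + 2x2 = 6 and 3x1 + 4x2 = 10 → (2, 1)
  3x1 + 4x2 = 10 and x1 = 0 → (0, 2.5)

Vertices: (0, 0), (3, 0), (2, 1), (0, 2.5)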